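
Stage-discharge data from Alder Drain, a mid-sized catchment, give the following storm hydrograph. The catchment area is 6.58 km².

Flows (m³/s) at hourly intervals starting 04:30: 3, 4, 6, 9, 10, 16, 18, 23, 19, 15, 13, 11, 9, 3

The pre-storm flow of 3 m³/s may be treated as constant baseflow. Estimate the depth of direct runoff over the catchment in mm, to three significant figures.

d ≈ 64.0 mm

Direct runoff: 0.0, 1.0, 3.0, 6.0, 7.0, 13.0, 15.0, 20.0, 16.0, 12.0, 10.0, 8.0, 6.0, 0.0 m³/s; ΣQ_DR = 117.0 m³/s.
V = ΣQ_DR · Δt = 117.0 × 3600 s = 4.212 × 10^5 m³.
Over A = 6.58 km², depth = V / A = 64.0 mm.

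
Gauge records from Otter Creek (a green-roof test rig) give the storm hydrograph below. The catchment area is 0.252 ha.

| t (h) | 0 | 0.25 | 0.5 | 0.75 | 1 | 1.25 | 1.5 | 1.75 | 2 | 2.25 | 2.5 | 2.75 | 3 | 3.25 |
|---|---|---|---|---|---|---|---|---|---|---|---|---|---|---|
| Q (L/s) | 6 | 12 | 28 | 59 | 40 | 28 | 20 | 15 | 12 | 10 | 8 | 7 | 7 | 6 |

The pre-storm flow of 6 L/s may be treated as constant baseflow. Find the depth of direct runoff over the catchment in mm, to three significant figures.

Direct runoff: 0.0, 6.0, 22.0, 53.0, 34.0, 22.0, 14.0, 9.0, 6.0, 4.0, 2.0, 1.0, 1.0, 0.0 L/s; ΣQ_DR = 174.0 L/s.
V = ΣQ_DR · Δt = 174.0 × 900 s = 1.566 × 10^5 L.
Over A = 0.252 ha, depth = V / A = 62.1 mm.

d ≈ 62.1 mm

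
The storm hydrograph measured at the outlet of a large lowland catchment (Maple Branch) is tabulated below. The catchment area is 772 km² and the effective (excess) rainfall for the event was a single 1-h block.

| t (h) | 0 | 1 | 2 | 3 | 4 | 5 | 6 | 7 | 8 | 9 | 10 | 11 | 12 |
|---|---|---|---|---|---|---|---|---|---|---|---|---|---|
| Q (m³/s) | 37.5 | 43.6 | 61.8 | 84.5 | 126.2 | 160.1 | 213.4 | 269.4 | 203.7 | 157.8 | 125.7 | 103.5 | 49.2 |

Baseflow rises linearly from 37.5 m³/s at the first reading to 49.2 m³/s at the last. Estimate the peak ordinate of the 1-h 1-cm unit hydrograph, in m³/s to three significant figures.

Direct runoff: 0.00, 5.12, 22.35, 44.08, 84.80, 117.72, 170.05, 225.07, 158.40, 111.53, 78.45, 55.27, 0.00 m³/s; ΣQ_DR = 1073 m³/s, peak = 225.07 m³/s.
Runoff depth d = ΣQ_DR·Δt / A = 1073 × 3600 / (772 km²) = 5.003 mm.
The 1-cm UH is the DRH scaled by (10 mm)/d, so U_p = 225.07 × 10/5.003 = 450 m³/s.

U_p ≈ 450 m³/s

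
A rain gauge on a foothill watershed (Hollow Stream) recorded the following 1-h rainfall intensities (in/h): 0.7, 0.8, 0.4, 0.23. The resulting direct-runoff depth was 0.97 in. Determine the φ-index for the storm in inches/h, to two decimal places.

φ ≈ 0.31 in/h

Only the 3 blocks with intensity above φ contribute runoff: 0.7, 0.8, 0.4 in/h.
Σ(I−φ)·Δt = d  ⇒  (0.7+0.8+0.4 − 3φ)·1 = 0.97
φ = (1.900 − 0.97/1) / 3 = 0.31 in/h.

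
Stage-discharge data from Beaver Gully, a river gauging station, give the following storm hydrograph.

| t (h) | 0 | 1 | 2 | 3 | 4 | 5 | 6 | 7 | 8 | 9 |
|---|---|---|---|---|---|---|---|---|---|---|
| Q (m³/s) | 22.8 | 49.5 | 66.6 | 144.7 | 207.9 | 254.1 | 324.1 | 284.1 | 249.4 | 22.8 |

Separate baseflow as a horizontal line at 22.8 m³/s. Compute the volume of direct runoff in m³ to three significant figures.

V ≈ 5.03 × 10^6 m³

Direct-runoff ordinates (Q − Q_b): 0.0, 26.7, 43.8, 121.9, 185.1, 231.3, 301.3, 261.3, 226.6, 0.0 m³/s.
ΣQ_DR = 1398 m³/s.
With Δt = 1 h = 3600 s, V = ΣQ_DR · Δt = 1398 × 3600 = 5.03 × 10^6 m³.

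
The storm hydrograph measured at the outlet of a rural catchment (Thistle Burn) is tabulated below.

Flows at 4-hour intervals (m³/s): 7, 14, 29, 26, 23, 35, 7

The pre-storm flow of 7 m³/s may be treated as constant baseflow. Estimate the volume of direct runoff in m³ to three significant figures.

Direct-runoff ordinates (Q − Q_b): 0.0, 7.0, 22.0, 19.0, 16.0, 28.0, 0.0 m³/s.
ΣQ_DR = 92.00 m³/s.
With Δt = 4 h = 14400 s, V = ΣQ_DR · Δt = 92.00 × 14400 = 1.32 × 10^6 m³.

V ≈ 1.32 × 10^6 m³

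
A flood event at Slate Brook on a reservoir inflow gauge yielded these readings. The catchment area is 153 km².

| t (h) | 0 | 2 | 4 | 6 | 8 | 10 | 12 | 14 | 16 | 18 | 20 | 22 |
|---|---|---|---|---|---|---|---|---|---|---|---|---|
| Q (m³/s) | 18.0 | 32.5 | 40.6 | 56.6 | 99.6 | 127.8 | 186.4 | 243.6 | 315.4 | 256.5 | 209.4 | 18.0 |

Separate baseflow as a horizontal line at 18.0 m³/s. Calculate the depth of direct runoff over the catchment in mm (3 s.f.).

Direct runoff: 0.0, 14.5, 22.6, 38.6, 81.6, 109.8, 168.4, 225.6, 297.4, 238.5, 191.4, 0.0 m³/s; ΣQ_DR = 1388 m³/s.
V = ΣQ_DR · Δt = 1388 × 7200 s = 9.996 × 10^6 m³.
Over A = 153 km², depth = V / A = 65.3 mm.

d ≈ 65.3 mm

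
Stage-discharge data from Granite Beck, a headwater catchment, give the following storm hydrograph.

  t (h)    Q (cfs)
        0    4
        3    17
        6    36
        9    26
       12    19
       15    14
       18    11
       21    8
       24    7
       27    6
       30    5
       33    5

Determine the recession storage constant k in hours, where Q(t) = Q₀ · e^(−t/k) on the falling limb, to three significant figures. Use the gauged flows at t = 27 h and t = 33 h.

k ≈ 32.9 h

On the falling limb, Q drops from 6 to 5 cfs between t = 27 h and t = 33 h (Δt = 6 h).
k = −Δt / ln(Q₂/Q₁) = −6 / ln(5/6) = 32.9 h.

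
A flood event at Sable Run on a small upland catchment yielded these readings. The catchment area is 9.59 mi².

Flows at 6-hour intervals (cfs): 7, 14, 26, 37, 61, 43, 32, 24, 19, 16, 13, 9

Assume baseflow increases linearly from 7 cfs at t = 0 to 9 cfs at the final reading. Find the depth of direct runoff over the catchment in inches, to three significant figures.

Direct runoff: 0.00, 6.82, 18.64, 29.45, 53.27, 35.09, 23.91, 15.73, 10.55, 7.36, 4.18, 0.00 cfs; ΣQ_DR = 205.0 cfs.
V = ΣQ_DR · Δt = 205.0 × 21600 s = 4.428 × 10^6 ft³.
Over A = 9.59 mi², depth = V / A = 0.199 in.

d ≈ 0.199 in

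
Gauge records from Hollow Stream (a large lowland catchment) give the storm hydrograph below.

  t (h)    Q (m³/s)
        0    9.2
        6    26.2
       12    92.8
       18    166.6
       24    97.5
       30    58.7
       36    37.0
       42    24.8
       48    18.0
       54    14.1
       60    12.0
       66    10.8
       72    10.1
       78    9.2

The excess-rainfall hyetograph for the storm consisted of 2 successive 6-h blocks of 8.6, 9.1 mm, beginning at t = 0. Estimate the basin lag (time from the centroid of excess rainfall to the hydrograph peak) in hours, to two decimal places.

Centroid of excess rainfall: t_c = Σ P_i·t̄_i / ΣP_i = 6.0847 h (block centres at 3, 9 h).
Hydrograph peak occurs at t = 18 h, so basin lag t_L = 18 − 6.0847 = 11.92 h.

t_L ≈ 11.92 h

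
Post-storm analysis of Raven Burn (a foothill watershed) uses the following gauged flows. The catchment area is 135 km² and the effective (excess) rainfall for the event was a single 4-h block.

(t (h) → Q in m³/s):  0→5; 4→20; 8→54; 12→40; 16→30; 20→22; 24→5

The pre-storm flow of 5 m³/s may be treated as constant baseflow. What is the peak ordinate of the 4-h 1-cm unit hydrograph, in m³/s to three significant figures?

U_p ≈ 32.6 m³/s

Direct runoff: 0.0, 15.0, 49.0, 35.0, 25.0, 17.0, 0.0 m³/s; ΣQ_DR = 141.0 m³/s, peak = 49.0 m³/s.
Runoff depth d = ΣQ_DR·Δt / A = 141.0 × 14400 / (135 km²) = 15.04 mm.
The 1-cm UH is the DRH scaled by (10 mm)/d, so U_p = 49.0 × 10/15.04 = 32.6 m³/s.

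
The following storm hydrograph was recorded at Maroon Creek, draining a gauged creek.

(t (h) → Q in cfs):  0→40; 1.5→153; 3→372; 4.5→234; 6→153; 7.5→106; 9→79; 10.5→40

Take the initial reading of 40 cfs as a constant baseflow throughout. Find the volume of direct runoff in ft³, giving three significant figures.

Direct-runoff ordinates (Q − Q_b): 0.0, 113.0, 332.0, 194.0, 113.0, 66.0, 39.0, 0.0 cfs.
ΣQ_DR = 857.0 cfs.
With Δt = 1.5 h = 5400 s, V = ΣQ_DR · Δt = 857.0 × 5400 = 4.63 × 10^6 ft³.

V ≈ 4.63 × 10^6 ft³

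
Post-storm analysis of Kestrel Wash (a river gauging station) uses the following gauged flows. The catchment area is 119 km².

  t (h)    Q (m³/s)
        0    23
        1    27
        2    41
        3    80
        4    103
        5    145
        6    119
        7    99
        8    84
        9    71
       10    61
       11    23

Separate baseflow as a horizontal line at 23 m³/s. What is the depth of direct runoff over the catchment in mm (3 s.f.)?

d ≈ 18.2 mm

Direct runoff: 0.0, 4.0, 18.0, 57.0, 80.0, 122.0, 96.0, 76.0, 61.0, 48.0, 38.0, 0.0 m³/s; ΣQ_DR = 600.0 m³/s.
V = ΣQ_DR · Δt = 600.0 × 3600 s = 2.160 × 10^6 m³.
Over A = 119 km², depth = V / A = 18.2 mm.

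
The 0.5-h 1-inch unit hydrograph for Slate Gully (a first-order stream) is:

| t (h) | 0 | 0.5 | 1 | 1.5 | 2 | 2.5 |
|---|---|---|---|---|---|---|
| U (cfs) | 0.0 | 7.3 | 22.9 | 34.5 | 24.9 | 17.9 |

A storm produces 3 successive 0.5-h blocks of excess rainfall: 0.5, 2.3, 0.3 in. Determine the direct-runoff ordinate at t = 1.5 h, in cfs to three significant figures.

Q ≈ 72.1 cfs

By discrete convolution, Q_j = Σ (P_i / 1 in) · U_{j−i}.
At t = 1.5 h (j=3): Q = (0.5/1)·34.5 + (2.3/1)·22.9 + (0.3/1)·7.3 = 72.1 cfs.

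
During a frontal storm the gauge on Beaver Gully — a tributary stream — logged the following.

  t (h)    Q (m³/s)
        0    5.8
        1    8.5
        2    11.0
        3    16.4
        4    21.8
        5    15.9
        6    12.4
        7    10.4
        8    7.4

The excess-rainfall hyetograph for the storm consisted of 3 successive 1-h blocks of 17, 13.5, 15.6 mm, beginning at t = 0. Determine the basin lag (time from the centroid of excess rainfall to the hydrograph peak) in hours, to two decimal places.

Centroid of excess rainfall: t_c = Σ P_i·t̄_i / ΣP_i = 1.4696 h (block centres at 0.5, 1.5, 2.5 h).
Hydrograph peak occurs at t = 4 h, so basin lag t_L = 4 − 1.4696 = 2.53 h.

t_L ≈ 2.53 h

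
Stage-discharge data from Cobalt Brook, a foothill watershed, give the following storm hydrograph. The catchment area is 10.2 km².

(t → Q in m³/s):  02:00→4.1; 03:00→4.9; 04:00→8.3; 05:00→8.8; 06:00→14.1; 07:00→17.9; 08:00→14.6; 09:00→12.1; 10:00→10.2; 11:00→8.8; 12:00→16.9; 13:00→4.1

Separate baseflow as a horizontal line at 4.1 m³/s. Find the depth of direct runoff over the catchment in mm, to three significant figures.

d ≈ 26.7 mm

Direct runoff: 0.0, 0.8, 4.2, 4.7, 10.0, 13.8, 10.5, 8.0, 6.1, 4.7, 12.8, 0.0 m³/s; ΣQ_DR = 75.60 m³/s.
V = ΣQ_DR · Δt = 75.60 × 3600 s = 2.722 × 10^5 m³.
Over A = 10.2 km², depth = V / A = 26.7 mm.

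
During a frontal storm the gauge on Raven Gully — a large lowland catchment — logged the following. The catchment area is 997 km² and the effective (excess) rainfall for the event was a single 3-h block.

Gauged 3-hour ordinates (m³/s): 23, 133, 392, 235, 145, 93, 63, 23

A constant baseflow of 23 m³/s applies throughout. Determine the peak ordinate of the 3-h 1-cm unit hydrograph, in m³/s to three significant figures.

Direct runoff: 0.0, 110.0, 369.0, 212.0, 122.0, 70.0, 40.0, 0.0 m³/s; ΣQ_DR = 923.0 m³/s, peak = 369.0 m³/s.
Runoff depth d = ΣQ_DR·Δt / A = 923.0 × 10800 / (997 km²) = 9.998 mm.
The 1-cm UH is the DRH scaled by (10 mm)/d, so U_p = 369.0 × 10/9.998 = 369 m³/s.

U_p ≈ 369 m³/s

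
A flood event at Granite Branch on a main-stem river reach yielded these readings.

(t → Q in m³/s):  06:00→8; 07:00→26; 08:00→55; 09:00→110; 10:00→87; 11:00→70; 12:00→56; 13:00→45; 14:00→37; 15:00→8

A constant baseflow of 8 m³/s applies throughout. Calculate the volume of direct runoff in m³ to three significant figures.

Direct-runoff ordinates (Q − Q_b): 0.0, 18.0, 47.0, 102.0, 79.0, 62.0, 48.0, 37.0, 29.0, 0.0 m³/s.
ΣQ_DR = 422.0 m³/s.
With Δt = 1 h = 3600 s, V = ΣQ_DR · Δt = 422.0 × 3600 = 1.52 × 10^6 m³.

V ≈ 1.52 × 10^6 m³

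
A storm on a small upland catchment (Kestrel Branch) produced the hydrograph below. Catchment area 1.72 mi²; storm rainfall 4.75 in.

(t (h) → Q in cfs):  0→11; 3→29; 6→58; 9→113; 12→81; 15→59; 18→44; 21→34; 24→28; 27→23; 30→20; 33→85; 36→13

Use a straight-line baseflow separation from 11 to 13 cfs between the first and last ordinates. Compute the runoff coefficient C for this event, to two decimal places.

C ≈ 0.25

ΣQ_DR = 442.0 cfs; V = ΣQ_DR·Δt = 4.774 × 10^6 ft³.
Runoff depth d = V / A = 1.195 in.
C = d / P = 1.195 / 4.75 = 0.25.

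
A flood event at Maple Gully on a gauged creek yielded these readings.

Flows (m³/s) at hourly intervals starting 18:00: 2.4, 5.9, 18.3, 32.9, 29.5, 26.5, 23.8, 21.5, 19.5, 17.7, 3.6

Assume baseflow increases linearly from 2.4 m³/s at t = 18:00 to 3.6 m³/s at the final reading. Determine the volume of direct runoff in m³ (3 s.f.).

Direct-runoff ordinates (Q − Q_b): 0.00, 3.38, 15.66, 30.14, 26.62, 23.50, 20.68, 18.26, 16.14, 14.22, 0.00 m³/s.
ΣQ_DR = 168.6 m³/s.
With Δt = 1 h = 3600 s, V = ΣQ_DR · Δt = 168.6 × 3600 = 6.07 × 10^5 m³.

V ≈ 6.07 × 10^5 m³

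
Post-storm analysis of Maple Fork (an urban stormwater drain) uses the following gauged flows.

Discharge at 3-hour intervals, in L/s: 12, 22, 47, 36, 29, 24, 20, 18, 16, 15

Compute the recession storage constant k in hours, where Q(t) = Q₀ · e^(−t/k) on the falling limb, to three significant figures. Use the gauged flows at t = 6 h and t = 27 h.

k ≈ 18.4 h

On the falling limb, Q drops from 47 to 15 L/s between t = 6 h and t = 27 h (Δt = 21 h).
k = −Δt / ln(Q₂/Q₁) = −21 / ln(15/47) = 18.4 h.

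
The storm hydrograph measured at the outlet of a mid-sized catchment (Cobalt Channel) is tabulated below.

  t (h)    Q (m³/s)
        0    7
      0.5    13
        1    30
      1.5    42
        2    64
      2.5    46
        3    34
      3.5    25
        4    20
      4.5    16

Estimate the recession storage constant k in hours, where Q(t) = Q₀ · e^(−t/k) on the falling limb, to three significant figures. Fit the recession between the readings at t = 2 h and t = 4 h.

On the falling limb, Q drops from 64 to 20 m³/s between t = 2 h and t = 4 h (Δt = 2 h).
k = −Δt / ln(Q₂/Q₁) = −2 / ln(20/64) = 1.72 h.

k ≈ 1.72 h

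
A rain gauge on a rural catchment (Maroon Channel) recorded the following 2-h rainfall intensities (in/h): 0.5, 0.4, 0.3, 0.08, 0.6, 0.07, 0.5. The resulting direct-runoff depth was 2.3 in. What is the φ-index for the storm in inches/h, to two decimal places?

Only the 5 blocks with intensity above φ contribute runoff: 0.5, 0.4, 0.3, 0.6, 0.5 in/h.
Σ(I−φ)·Δt = d  ⇒  (0.5+0.4+0.3+0.6+0.5 − 5φ)·2 = 2.3
φ = (2.300 − 2.3/2) / 5 = 0.23 in/h.

φ ≈ 0.23 in/h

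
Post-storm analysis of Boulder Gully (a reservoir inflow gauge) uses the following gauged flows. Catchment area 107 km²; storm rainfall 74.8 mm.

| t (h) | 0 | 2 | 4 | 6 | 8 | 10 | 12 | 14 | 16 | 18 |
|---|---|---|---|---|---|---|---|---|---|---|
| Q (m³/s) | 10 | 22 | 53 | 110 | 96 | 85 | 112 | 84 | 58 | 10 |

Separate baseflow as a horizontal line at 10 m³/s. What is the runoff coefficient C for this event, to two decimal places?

ΣQ_DR = 540.0 m³/s; V = ΣQ_DR·Δt = 3.888 × 10^6 m³.
Runoff depth d = V / A = 36.34 mm.
C = d / P = 36.34 / 74.8 = 0.49.

C ≈ 0.49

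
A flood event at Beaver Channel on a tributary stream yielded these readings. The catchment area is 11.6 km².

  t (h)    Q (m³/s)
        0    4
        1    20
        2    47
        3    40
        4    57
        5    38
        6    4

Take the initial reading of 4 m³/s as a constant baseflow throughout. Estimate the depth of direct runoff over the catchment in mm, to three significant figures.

Direct runoff: 0.0, 16.0, 43.0, 36.0, 53.0, 34.0, 0.0 m³/s; ΣQ_DR = 182.0 m³/s.
V = ΣQ_DR · Δt = 182.0 × 3600 s = 6.552 × 10^5 m³.
Over A = 11.6 km², depth = V / A = 56.5 mm.

d ≈ 56.5 mm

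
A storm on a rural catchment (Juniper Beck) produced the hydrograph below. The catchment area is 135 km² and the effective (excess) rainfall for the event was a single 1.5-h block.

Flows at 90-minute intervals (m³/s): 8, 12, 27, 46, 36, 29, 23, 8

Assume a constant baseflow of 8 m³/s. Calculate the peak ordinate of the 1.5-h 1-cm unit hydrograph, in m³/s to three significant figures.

Direct runoff: 0.0, 4.0, 19.0, 38.0, 28.0, 21.0, 15.0, 0.0 m³/s; ΣQ_DR = 125.0 m³/s, peak = 38.0 m³/s.
Runoff depth d = ΣQ_DR·Δt / A = 125.0 × 5400 / (135 km²) = 5.000 mm.
The 1-cm UH is the DRH scaled by (10 mm)/d, so U_p = 38.0 × 10/5.000 = 76.0 m³/s.

U_p ≈ 76.0 m³/s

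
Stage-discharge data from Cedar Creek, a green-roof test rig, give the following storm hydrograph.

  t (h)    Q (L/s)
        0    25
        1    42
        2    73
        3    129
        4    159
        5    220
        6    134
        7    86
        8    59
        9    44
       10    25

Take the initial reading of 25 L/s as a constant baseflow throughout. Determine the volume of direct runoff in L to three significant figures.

V ≈ 2.60 × 10^6 L

Direct-runoff ordinates (Q − Q_b): 0.0, 17.0, 48.0, 104.0, 134.0, 195.0, 109.0, 61.0, 34.0, 19.0, 0.0 L/s.
ΣQ_DR = 721.0 L/s.
With Δt = 1 h = 3600 s, V = ΣQ_DR · Δt = 721.0 × 3600 = 2.60 × 10^6 L.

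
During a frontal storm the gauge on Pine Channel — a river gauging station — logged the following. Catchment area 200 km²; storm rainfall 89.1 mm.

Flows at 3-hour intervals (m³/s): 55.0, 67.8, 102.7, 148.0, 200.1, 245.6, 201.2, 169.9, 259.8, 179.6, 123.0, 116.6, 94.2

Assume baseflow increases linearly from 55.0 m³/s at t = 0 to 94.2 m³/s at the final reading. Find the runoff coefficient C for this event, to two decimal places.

ΣQ_DR = 993.7 m³/s; V = ΣQ_DR·Δt = 1.073 × 10^7 m³.
Runoff depth d = V / A = 53.66 mm.
C = d / P = 53.66 / 89.1 = 0.60.

C ≈ 0.60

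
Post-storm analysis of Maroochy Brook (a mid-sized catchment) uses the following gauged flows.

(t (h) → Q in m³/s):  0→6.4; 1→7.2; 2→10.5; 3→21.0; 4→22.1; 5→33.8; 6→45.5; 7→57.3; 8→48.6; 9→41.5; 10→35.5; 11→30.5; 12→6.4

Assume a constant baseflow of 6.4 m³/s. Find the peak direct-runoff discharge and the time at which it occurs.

Subtracting baseflow gives direct-runoff ordinates: 0.0, 0.8, 4.1, 14.6, 15.7, 27.4, 39.1, 50.9, 42.2, 35.1, 29.1, 24.1, 0.0 m³/s.
The maximum is 50.9 m³/s, occurring at the reading for t = 7 h.

Q_p = 50.9 m³/s at t = 7 h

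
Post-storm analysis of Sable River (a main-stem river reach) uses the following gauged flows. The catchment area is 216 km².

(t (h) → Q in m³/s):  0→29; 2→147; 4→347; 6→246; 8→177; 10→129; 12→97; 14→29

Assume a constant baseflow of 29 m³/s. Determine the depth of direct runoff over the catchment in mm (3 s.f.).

d ≈ 32.3 mm

Direct runoff: 0.0, 118.0, 318.0, 217.0, 148.0, 100.0, 68.0, 0.0 m³/s; ΣQ_DR = 969.0 m³/s.
V = ΣQ_DR · Δt = 969.0 × 7200 s = 6.977 × 10^6 m³.
Over A = 216 km², depth = V / A = 32.3 mm.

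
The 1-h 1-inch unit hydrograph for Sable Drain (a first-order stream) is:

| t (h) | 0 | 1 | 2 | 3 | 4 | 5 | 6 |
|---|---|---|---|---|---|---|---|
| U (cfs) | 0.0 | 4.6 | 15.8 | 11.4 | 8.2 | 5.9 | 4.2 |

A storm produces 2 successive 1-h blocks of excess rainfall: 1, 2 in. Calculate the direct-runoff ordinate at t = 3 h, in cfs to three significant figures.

By discrete convolution, Q_j = Σ (P_i / 1 in) · U_{j−i}.
At t = 3 h (j=3): Q = (1/1)·11.4 + (2/1)·15.8 = 43.0 cfs.

Q ≈ 43.0 cfs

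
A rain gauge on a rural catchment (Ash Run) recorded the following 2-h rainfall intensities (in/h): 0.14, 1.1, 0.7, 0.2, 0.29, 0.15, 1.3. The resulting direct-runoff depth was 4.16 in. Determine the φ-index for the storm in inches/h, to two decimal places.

Only the 3 blocks with intensity above φ contribute runoff: 1.1, 0.7, 1.3 in/h.
Σ(I−φ)·Δt = d  ⇒  (1.1+0.7+1.3 − 3φ)·2 = 4.16
φ = (3.100 − 4.16/2) / 3 = 0.34 in/h.

φ ≈ 0.34 in/h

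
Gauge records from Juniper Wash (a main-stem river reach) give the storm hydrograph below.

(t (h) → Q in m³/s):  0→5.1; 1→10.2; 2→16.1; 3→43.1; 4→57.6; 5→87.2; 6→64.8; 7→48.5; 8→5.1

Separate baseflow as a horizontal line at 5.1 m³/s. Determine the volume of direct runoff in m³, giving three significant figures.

V ≈ 1.05 × 10^6 m³

Direct-runoff ordinates (Q − Q_b): 0.0, 5.1, 11.0, 38.0, 52.5, 82.1, 59.7, 43.4, 0.0 m³/s.
ΣQ_DR = 291.8 m³/s.
With Δt = 1 h = 3600 s, V = ΣQ_DR · Δt = 291.8 × 3600 = 1.05 × 10^6 m³.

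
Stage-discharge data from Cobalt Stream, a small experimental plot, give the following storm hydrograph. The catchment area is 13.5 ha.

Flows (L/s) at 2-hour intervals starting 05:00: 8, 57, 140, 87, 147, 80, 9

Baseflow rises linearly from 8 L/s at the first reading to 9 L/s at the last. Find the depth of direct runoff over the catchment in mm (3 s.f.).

d ≈ 25.0 mm

Direct runoff: 0.00, 48.83, 131.67, 78.50, 138.33, 71.17, 0.00 L/s; ΣQ_DR = 468.5 L/s.
V = ΣQ_DR · Δt = 468.5 × 7200 s = 3.373 × 10^6 L.
Over A = 13.5 ha, depth = V / A = 25.0 mm.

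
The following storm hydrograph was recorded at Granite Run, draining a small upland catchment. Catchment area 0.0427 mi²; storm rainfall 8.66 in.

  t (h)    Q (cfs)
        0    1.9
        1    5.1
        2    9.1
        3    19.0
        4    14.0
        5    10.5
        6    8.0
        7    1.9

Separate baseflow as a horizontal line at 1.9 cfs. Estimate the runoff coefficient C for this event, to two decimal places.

ΣQ_DR = 54.30 cfs; V = ΣQ_DR·Δt = 1.955 × 10^5 ft³.
Runoff depth d = V / A = 1.971 in.
C = d / P = 1.971 / 8.66 = 0.23.

C ≈ 0.23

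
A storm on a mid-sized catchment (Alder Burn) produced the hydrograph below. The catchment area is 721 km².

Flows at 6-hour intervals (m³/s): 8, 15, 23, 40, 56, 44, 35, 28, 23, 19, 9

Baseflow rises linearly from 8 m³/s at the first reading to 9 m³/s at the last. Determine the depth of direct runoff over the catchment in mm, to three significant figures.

d ≈ 6.19 mm

Direct runoff: 0.00, 6.90, 14.80, 31.70, 47.60, 35.50, 26.40, 19.30, 14.20, 10.10, 0.00 m³/s; ΣQ_DR = 206.5 m³/s.
V = ΣQ_DR · Δt = 206.5 × 21600 s = 4.460 × 10^6 m³.
Over A = 721 km², depth = V / A = 6.19 mm.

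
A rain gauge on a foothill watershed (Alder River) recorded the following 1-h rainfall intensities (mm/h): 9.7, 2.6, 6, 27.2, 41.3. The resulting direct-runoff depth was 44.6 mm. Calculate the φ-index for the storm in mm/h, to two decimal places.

Only the 2 blocks with intensity above φ contribute runoff: 27.2, 41.3 mm/h.
Σ(I−φ)·Δt = d  ⇒  (27.2+41.3 − 2φ)·1 = 44.6
φ = (68.50 − 44.6/1) / 2 = 11.95 mm/h.

φ ≈ 11.95 mm/h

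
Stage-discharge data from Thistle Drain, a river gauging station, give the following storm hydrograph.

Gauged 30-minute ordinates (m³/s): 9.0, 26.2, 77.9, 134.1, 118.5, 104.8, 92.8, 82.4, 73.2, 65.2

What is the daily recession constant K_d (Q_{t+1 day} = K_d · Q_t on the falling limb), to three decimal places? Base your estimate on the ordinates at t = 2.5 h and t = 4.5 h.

K_d ≈ 0.003

Between t = 2.5 h and t = 4.5 h the flow falls from 104.8 to 65.2 m³/s over 4×0.5 h = 2 h.
Per-interval ratio K = (65.2/104.8)^(1/4) = 0.8881; K_d = K^(24/0.5) = 0.003.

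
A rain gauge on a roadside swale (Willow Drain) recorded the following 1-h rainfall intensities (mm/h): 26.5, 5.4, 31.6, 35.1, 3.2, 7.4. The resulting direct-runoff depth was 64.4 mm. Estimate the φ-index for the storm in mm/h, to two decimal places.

Only the 3 blocks with intensity above φ contribute runoff: 26.5, 31.6, 35.1 mm/h.
Σ(I−φ)·Δt = d  ⇒  (26.5+31.6+35.1 − 3φ)·1 = 64.4
φ = (93.20 − 64.4/1) / 3 = 9.60 mm/h.

φ ≈ 9.60 mm/h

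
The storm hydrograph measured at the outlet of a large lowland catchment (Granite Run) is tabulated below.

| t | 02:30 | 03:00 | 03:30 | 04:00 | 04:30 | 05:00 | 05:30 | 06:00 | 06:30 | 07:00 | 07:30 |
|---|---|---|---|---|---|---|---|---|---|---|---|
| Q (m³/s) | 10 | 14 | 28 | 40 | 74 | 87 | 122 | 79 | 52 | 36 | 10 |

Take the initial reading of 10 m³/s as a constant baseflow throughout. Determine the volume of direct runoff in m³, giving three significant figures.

V ≈ 7.96 × 10^5 m³

Direct-runoff ordinates (Q − Q_b): 0.0, 4.0, 18.0, 30.0, 64.0, 77.0, 112.0, 69.0, 42.0, 26.0, 0.0 m³/s.
ΣQ_DR = 442.0 m³/s.
With Δt = 0.5 h = 1800 s, V = ΣQ_DR · Δt = 442.0 × 1800 = 7.96 × 10^5 m³.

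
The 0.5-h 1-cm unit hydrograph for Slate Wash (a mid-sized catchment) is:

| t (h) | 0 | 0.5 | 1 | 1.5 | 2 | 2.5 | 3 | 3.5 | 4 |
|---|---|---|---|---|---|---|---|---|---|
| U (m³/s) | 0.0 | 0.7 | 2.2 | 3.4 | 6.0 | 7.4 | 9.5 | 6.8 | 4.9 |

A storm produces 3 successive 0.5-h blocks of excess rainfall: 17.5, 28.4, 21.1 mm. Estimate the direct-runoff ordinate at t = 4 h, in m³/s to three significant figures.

By discrete convolution, Q_j = Σ (P_i / 10 mm) · U_{j−i}.
At t = 4 h (j=8): Q = (17.5/10)·4.9 + (28.4/10)·6.8 + (21.1/10)·9.5 = 47.9 m³/s.

Q ≈ 47.9 m³/s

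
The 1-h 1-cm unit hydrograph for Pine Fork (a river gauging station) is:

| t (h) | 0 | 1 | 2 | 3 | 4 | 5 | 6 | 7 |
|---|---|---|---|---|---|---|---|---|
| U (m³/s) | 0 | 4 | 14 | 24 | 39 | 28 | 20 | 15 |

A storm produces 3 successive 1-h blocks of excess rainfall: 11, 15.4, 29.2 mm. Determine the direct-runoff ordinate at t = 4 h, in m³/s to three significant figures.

By discrete convolution, Q_j = Σ (P_i / 10 mm) · U_{j−i}.
At t = 4 h (j=4): Q = (11/10)·39 + (15.4/10)·24 + (29.2/10)·14 = 121 m³/s.

Q ≈ 121 m³/s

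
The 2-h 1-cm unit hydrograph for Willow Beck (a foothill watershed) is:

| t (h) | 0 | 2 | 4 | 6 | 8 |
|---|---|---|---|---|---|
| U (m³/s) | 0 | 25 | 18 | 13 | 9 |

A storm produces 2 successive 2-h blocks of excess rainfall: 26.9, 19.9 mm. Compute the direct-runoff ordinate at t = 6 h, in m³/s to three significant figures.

Q ≈ 70.8 m³/s

By discrete convolution, Q_j = Σ (P_i / 10 mm) · U_{j−i}.
At t = 6 h (j=3): Q = (26.9/10)·13 + (19.9/10)·18 = 70.8 m³/s.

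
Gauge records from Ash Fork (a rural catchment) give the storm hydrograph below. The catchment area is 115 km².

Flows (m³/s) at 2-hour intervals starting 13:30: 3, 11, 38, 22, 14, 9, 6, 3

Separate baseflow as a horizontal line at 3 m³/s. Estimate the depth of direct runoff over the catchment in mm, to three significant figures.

Direct runoff: 0.0, 8.0, 35.0, 19.0, 11.0, 6.0, 3.0, 0.0 m³/s; ΣQ_DR = 82.00 m³/s.
V = ΣQ_DR · Δt = 82.00 × 7200 s = 5.904 × 10^5 m³.
Over A = 115 km², depth = V / A = 5.13 mm.

d ≈ 5.13 mm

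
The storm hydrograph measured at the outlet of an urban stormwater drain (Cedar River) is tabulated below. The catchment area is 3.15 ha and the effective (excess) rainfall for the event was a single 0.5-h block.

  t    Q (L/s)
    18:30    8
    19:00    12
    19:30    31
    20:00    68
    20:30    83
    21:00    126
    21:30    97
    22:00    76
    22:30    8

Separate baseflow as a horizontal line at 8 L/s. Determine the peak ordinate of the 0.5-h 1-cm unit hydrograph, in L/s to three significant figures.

Direct runoff: 0.0, 4.0, 23.0, 60.0, 75.0, 118.0, 89.0, 68.0, 0.0 L/s; ΣQ_DR = 437.0 L/s, peak = 118.0 L/s.
Runoff depth d = ΣQ_DR·Δt / A = 437.0 × 1800 / (3.15 ha) = 24.97 mm.
The 1-cm UH is the DRH scaled by (10 mm)/d, so U_p = 118.0 × 10/24.97 = 47.3 L/s.

U_p ≈ 47.3 L/s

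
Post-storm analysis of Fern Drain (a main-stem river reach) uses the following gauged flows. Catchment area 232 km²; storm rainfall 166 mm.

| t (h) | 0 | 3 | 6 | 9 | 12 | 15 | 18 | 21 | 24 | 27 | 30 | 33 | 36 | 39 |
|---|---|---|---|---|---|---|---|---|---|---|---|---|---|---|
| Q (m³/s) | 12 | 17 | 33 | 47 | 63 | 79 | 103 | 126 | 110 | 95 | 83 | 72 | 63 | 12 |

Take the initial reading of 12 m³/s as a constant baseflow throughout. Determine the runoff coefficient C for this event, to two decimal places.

C ≈ 0.21

ΣQ_DR = 747.0 m³/s; V = ΣQ_DR·Δt = 8.068 × 10^6 m³.
Runoff depth d = V / A = 34.77 mm.
C = d / P = 34.77 / 166 = 0.21.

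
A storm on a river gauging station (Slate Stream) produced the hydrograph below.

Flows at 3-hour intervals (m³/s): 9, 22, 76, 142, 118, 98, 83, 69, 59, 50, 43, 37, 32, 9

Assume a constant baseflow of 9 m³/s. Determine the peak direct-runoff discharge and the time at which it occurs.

Q_p = 133.0 m³/s at t = 9 h

Subtracting baseflow gives direct-runoff ordinates: 0.0, 13.0, 67.0, 133.0, 109.0, 89.0, 74.0, 60.0, 50.0, 41.0, 34.0, 28.0, 23.0, 0.0 m³/s.
The maximum is 133.0 m³/s, occurring at the reading for t = 9 h.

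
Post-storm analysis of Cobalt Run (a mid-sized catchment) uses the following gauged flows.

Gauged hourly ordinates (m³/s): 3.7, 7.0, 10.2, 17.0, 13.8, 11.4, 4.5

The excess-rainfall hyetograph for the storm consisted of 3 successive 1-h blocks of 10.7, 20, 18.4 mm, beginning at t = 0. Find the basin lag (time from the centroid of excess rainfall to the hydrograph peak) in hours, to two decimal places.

t_L ≈ 1.34 h

Centroid of excess rainfall: t_c = Σ P_i·t̄_i / ΣP_i = 1.6568 h (block centres at 0.5, 1.5, 2.5 h).
Hydrograph peak occurs at t = 3 h, so basin lag t_L = 3 − 1.6568 = 1.34 h.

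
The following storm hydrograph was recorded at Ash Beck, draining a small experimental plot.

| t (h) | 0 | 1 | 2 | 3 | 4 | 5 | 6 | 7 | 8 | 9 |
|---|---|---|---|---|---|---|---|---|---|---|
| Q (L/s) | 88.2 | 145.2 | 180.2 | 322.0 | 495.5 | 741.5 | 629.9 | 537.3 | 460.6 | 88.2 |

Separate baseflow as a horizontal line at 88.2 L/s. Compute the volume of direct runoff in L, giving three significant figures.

Direct-runoff ordinates (Q − Q_b): 0.0, 57.0, 92.0, 233.8, 407.3, 653.3, 541.7, 449.1, 372.4, 0.0 L/s.
ΣQ_DR = 2807 L/s.
With Δt = 1 h = 3600 s, V = ΣQ_DR · Δt = 2807 × 3600 = 1.01 × 10^7 L.

V ≈ 1.01 × 10^7 L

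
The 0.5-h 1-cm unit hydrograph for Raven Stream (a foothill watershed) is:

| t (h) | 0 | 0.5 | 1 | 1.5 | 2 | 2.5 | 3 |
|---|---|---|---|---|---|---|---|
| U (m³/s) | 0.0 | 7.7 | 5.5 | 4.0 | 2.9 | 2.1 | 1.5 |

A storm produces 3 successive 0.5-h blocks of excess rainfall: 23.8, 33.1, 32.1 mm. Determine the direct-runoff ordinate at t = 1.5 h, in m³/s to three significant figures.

Q ≈ 52.4 m³/s

By discrete convolution, Q_j = Σ (P_i / 10 mm) · U_{j−i}.
At t = 1.5 h (j=3): Q = (23.8/10)·4.0 + (33.1/10)·5.5 + (32.1/10)·7.7 = 52.4 m³/s.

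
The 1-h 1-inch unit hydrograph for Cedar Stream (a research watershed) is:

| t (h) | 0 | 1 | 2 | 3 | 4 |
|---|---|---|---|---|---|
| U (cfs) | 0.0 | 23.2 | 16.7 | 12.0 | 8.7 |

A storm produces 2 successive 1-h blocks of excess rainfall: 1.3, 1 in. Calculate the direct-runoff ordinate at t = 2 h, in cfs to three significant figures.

Q ≈ 44.9 cfs

By discrete convolution, Q_j = Σ (P_i / 1 in) · U_{j−i}.
At t = 2 h (j=2): Q = (1.3/1)·16.7 + (1/1)·23.2 = 44.9 cfs.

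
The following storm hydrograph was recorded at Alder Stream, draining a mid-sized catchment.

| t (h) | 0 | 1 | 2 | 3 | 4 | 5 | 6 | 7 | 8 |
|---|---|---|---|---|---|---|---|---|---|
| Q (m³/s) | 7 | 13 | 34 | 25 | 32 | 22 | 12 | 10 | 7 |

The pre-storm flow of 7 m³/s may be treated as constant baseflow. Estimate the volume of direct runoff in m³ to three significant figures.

V ≈ 3.56 × 10^5 m³

Direct-runoff ordinates (Q − Q_b): 0.0, 6.0, 27.0, 18.0, 25.0, 15.0, 5.0, 3.0, 0.0 m³/s.
ΣQ_DR = 99.00 m³/s.
With Δt = 1 h = 3600 s, V = ΣQ_DR · Δt = 99.00 × 3600 = 3.56 × 10^5 m³.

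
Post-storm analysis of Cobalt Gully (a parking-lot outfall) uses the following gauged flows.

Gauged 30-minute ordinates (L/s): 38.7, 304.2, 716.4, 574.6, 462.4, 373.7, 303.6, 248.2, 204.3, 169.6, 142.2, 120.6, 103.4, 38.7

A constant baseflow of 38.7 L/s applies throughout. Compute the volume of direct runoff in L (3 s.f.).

Direct-runoff ordinates (Q − Q_b): 0.0, 265.5, 677.7, 535.9, 423.7, 335.0, 264.9, 209.5, 165.6, 130.9, 103.5, 81.9, 64.7, 0.0 L/s.
ΣQ_DR = 3259 L/s.
With Δt = 0.5 h = 1800 s, V = ΣQ_DR · Δt = 3259 × 1800 = 5.87 × 10^6 L.

V ≈ 5.87 × 10^6 L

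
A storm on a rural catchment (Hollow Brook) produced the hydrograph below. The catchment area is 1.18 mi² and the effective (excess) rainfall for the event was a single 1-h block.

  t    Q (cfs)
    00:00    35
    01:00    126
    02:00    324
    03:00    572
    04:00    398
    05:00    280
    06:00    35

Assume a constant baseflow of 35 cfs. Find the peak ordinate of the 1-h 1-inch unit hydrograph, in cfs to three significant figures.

U_p ≈ 268 cfs

Direct runoff: 0.0, 91.0, 289.0, 537.0, 363.0, 245.0, 0.0 cfs; ΣQ_DR = 1525 cfs, peak = 537.0 cfs.
Runoff depth d = ΣQ_DR·Δt / A = 1525 × 3600 / (1.18 mi²) = 2.003 in.
The 1-inch UH is the DRH scaled by (1 in)/d, so U_p = 537.0 × 1/2.003 = 268 cfs.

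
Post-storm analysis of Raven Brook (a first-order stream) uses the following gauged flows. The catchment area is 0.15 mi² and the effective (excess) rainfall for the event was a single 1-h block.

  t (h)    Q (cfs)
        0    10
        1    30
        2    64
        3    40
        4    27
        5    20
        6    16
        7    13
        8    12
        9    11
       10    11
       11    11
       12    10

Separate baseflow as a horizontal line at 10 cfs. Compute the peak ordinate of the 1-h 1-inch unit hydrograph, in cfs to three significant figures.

Direct runoff: 0.0, 20.0, 54.0, 30.0, 17.0, 10.0, 6.0, 3.0, 2.0, 1.0, 1.0, 1.0, 0.0 cfs; ΣQ_DR = 145.0 cfs, peak = 54.0 cfs.
Runoff depth d = ΣQ_DR·Δt / A = 145.0 × 3600 / (0.15 mi²) = 1.498 in.
The 1-inch UH is the DRH scaled by (1 in)/d, so U_p = 54.0 × 1/1.498 = 36.0 cfs.

U_p ≈ 36.0 cfs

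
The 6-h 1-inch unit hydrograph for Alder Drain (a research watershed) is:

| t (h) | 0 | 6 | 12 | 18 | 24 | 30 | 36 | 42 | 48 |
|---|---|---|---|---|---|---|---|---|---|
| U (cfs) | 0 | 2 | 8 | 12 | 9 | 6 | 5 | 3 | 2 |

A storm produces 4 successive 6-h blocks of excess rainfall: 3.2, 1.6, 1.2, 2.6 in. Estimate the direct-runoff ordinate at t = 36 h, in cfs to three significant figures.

Q ≈ 67.6 cfs

By discrete convolution, Q_j = Σ (P_i / 1 in) · U_{j−i}.
At t = 36 h (j=6): Q = (3.2/1)·5 + (1.6/1)·6 + (1.2/1)·9 + (2.6/1)·12 = 67.6 cfs.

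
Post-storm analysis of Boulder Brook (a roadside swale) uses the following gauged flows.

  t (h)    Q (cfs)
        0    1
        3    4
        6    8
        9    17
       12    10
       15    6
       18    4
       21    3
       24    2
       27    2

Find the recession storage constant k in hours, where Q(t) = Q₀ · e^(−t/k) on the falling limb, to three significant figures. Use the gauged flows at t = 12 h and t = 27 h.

On the falling limb, Q drops from 10 to 2 cfs between t = 12 h and t = 27 h (Δt = 15 h).
k = −Δt / ln(Q₂/Q₁) = −15 / ln(2/10) = 9.32 h.

k ≈ 9.32 h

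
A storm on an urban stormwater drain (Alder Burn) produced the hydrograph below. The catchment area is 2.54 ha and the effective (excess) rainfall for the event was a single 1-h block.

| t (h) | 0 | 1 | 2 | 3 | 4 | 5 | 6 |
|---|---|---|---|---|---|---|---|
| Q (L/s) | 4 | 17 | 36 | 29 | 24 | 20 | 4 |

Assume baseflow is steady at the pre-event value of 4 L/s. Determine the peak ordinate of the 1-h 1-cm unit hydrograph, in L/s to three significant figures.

U_p ≈ 21.3 L/s

Direct runoff: 0.0, 13.0, 32.0, 25.0, 20.0, 16.0, 0.0 L/s; ΣQ_DR = 106.0 L/s, peak = 32.0 L/s.
Runoff depth d = ΣQ_DR·Δt / A = 106.0 × 3600 / (2.54 ha) = 15.02 mm.
The 1-cm UH is the DRH scaled by (10 mm)/d, so U_p = 32.0 × 10/15.02 = 21.3 L/s.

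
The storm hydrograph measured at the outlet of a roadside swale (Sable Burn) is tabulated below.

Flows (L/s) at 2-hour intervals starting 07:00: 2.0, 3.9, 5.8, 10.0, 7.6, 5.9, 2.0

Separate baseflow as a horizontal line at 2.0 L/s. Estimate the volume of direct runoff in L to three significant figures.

Direct-runoff ordinates (Q − Q_b): 0.0, 1.9, 3.8, 8.0, 5.6, 3.9, 0.0 L/s.
ΣQ_DR = 23.20 L/s.
With Δt = 2 h = 7200 s, V = ΣQ_DR · Δt = 23.20 × 7200 = 1.67 × 10^5 L.

V ≈ 1.67 × 10^5 L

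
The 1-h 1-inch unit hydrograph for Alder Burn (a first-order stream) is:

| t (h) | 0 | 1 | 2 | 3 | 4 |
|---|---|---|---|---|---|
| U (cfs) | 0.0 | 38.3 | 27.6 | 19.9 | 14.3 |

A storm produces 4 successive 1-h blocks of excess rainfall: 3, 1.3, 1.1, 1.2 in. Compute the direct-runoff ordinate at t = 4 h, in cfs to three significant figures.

Q ≈ 145 cfs

By discrete convolution, Q_j = Σ (P_i / 1 in) · U_{j−i}.
At t = 4 h (j=4): Q = (3/1)·14.3 + (1.3/1)·19.9 + (1.1/1)·27.6 + (1.2/1)·38.3 = 145 cfs.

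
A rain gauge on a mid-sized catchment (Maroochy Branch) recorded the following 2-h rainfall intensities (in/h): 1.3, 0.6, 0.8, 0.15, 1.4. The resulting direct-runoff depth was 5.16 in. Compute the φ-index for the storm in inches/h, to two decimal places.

Only the 4 blocks with intensity above φ contribute runoff: 1.3, 0.6, 0.8, 1.4 in/h.
Σ(I−φ)·Δt = d  ⇒  (1.3+0.6+0.8+1.4 − 4φ)·2 = 5.16
φ = (4.100 − 5.16/2) / 4 = 0.38 in/h.

φ ≈ 0.38 in/h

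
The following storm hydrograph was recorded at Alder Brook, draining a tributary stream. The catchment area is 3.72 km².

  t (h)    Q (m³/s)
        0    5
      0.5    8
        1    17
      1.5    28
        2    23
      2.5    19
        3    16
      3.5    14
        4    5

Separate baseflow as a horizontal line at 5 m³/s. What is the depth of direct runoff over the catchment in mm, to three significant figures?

d ≈ 43.5 mm

Direct runoff: 0.0, 3.0, 12.0, 23.0, 18.0, 14.0, 11.0, 9.0, 0.0 m³/s; ΣQ_DR = 90.00 m³/s.
V = ΣQ_DR · Δt = 90.00 × 1800 s = 1.620 × 10^5 m³.
Over A = 3.72 km², depth = V / A = 43.5 mm.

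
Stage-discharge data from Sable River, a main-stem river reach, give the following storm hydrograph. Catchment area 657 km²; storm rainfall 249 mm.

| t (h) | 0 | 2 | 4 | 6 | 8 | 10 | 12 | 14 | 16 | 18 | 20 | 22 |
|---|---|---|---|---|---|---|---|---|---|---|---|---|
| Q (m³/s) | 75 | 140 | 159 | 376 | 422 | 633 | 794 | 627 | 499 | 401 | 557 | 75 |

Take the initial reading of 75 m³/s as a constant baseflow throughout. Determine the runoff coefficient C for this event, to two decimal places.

ΣQ_DR = 3858 m³/s; V = ΣQ_DR·Δt = 2.778 × 10^7 m³.
Runoff depth d = V / A = 42.28 mm.
C = d / P = 42.28 / 249 = 0.17.

C ≈ 0.17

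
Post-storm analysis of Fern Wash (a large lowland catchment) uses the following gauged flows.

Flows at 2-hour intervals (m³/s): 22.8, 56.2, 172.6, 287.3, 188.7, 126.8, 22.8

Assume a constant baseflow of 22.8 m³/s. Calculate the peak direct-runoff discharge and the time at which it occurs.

Q_p = 264.5 m³/s at t = 6 h

Subtracting baseflow gives direct-runoff ordinates: 0.0, 33.4, 149.8, 264.5, 165.9, 104.0, 0.0 m³/s.
The maximum is 264.5 m³/s, occurring at the reading for t = 6 h.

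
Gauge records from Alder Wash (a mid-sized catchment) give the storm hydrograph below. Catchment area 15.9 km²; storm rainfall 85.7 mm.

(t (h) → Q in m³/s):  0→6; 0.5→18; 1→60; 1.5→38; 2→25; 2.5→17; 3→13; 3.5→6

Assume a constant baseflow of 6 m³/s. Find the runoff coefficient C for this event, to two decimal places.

C ≈ 0.18

ΣQ_DR = 135.0 m³/s; V = ΣQ_DR·Δt = 2.430 × 10^5 m³.
Runoff depth d = V / A = 15.28 mm.
C = d / P = 15.28 / 85.7 = 0.18.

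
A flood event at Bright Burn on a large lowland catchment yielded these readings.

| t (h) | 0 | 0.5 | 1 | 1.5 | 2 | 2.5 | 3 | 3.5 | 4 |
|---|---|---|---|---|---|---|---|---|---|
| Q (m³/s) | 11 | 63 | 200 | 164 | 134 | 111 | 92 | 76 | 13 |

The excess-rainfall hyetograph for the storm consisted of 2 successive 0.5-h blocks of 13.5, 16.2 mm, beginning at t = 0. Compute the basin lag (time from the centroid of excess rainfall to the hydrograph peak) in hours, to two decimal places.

t_L ≈ 0.48 h

Centroid of excess rainfall: t_c = Σ P_i·t̄_i / ΣP_i = 0.5227 h (block centres at 0.25, 0.75 h).
Hydrograph peak occurs at t = 1 h, so basin lag t_L = 1 − 0.5227 = 0.48 h.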